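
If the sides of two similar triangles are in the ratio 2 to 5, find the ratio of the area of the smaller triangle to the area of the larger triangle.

Area scales with the square of linear dimensions. If every length is multiplied by 2/5, then the area is multiplied by (2/5)^2 = 4/25.
The area ratio is 4:25.

4:25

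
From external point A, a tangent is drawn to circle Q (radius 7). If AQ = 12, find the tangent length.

Let T be the point of tangency. Then QT ⊥ AT (radius ⊥ tangent).
In right triangle QTA: QA² = QT² + AT²
12² = 7² + AT²
AT² = 95, AT = sqrt(95)

sqrt(95)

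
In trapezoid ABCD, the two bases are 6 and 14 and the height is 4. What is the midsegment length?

The midsegment (median) of a trapezoid connects the midpoints of the non-parallel sides.
Its length is the average of the two bases: (6 + 14) / 2 = 10.

10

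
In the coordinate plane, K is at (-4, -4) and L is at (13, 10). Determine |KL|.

d = sqrt((17)^2 + (14)^2) = sqrt(485)

sqrt(485)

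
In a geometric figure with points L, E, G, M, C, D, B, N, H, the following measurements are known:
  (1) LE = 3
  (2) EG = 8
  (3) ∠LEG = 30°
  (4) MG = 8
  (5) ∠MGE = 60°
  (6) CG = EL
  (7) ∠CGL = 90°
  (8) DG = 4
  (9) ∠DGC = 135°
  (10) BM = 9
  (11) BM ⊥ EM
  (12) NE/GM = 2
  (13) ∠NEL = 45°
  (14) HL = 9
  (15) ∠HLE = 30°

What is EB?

Step 1: By the law of cosines on triangle EGM: EM² = 8² + 8² − 2·8·8·cos(60°) = 64, so EM = 8.
Step 2: By the law of cosines on triangle EMB: EB² = 8² + 9² − 2·8·9·cos(90°) = 145, so EB = √145.

Therefore, the length of EB = √145.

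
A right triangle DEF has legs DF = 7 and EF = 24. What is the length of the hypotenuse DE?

DE = sqrt(7^2 + 24^2) = sqrt(625) = 25

25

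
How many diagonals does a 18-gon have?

Total line segments between 18 vertices = C(18,2) = 153.
Subtract the 18 sides: 153 - 18 = 135 diagonals.

135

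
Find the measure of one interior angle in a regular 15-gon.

Each interior angle of a regular n-gon is (n - 2) * 180 / n.
For n = 15: (15 - 2) * 180 / 15 = 2340/15 = 156 degrees.

156 degrees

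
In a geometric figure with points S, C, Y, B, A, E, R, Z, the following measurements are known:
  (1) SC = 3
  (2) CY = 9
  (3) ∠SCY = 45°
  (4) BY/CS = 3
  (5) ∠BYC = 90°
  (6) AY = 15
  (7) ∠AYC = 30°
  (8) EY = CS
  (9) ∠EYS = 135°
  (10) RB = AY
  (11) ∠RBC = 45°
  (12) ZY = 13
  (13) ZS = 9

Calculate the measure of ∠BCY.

From the given relations: BY = 3·CS = 3·3 = 9.
Step 1: By the law of cosines on triangle CYB: CB² = 9² + 9² − 2·9·9·cos(90°) = 162, so CB = 9·√2.
Step 2: By the inverse law of cosines on triangle BCY: cos(∠BCY) = ((9·√2)² + 9² − 9²) / (2·9·√2·9) = 162/229.1 = 0.7071, so ∠BCY = 45°.

Therefore, the measure of angle ∠BCY = 45°.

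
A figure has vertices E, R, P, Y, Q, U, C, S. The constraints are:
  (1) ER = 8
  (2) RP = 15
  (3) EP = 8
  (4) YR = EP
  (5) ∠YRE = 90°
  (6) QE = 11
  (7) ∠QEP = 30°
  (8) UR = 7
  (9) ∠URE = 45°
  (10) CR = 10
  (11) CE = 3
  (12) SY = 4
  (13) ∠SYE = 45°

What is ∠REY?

From the given relations: YR = EP = 8.
Step 1: By the law of cosines on triangle ERY: EY² = 8² + 8² − 2·8·8·cos(90°) = 128, so EY = 8·√2.
Step 2: By the inverse law of cosines on triangle REY: cos(∠REY) = (8² + (8·√2)² − 8²) / (2·8·8·√2) = 128/181.02 = 0.7071, so ∠REY = 45°.

Therefore, the measure of angle ∠REY = 45°.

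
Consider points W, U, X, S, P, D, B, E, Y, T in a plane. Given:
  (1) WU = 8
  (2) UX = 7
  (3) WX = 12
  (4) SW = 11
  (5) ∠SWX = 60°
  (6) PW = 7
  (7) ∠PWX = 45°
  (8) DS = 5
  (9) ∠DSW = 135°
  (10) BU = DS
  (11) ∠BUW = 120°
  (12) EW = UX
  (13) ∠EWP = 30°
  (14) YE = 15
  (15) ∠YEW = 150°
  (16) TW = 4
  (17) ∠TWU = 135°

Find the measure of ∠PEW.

From the given relations: EW = UX = 7.
Step 1: By the law of cosines on triangle EWP: EP² = 7² + 7² − 2·7·7·cos(30°) = 13.13, so EP ≈ 3.62.
Step 2: By the inverse law of cosines on triangle PEW: cos(∠PEW) = (3.62² + 7² − 7²) / (2·3.62·7) = 13.13/50.73 = 0.2588, so ∠PEW = 75°.

Therefore, the measure of angle ∠PEW = 75°.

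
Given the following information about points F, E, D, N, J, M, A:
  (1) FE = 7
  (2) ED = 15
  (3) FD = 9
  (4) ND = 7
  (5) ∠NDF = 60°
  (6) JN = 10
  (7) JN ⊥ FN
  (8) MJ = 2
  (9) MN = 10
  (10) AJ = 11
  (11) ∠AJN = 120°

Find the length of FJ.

Step 1: By the law of cosines on triangle FDN: FN² = 9² + 7² − 2·9·7·cos(60°) = 67, so FN = √67.
Step 2: By the law of cosines on triangle FNJ: FJ² = √67² + 10² − 2·√67·10·cos(90°) = 167, so FJ = √167.

Therefore, the length of FJ = √167.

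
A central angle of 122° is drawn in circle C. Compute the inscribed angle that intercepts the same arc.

By the inscribed angle theorem, the inscribed angle is half the central angle.
Inscribed angle = 122° / 2 = 61°

61°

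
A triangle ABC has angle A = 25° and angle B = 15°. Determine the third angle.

The interior angles sum to 180°: angle C = 180 - 25 - 15 = 140°.
The triangle is obtuse (angles 25°, 15°, 140°).

140 degrees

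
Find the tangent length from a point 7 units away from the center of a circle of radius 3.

tangent = √(d² - r²) = √(7² - 3²) = √(49 - 9) = √40 = 2*sqrt(10)

2*sqrt(10)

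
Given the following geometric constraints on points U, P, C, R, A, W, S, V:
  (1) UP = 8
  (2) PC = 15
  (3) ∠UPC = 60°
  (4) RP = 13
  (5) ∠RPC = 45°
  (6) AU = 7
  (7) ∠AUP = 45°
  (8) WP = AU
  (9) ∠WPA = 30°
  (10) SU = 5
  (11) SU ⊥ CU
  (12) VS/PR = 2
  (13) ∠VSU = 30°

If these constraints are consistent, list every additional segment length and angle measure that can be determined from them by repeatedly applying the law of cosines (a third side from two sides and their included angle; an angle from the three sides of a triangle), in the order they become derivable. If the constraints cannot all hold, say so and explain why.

The constraints are consistent. Derivable facts, in order:
After 1 step:
- CR ≈ 10.87
- PA ≈ 5.81
- UC = 13
- UV ≈ 21.81
After 2 steps:
- AW ≈ 3.51
- CS = √194
- ∠APU = 58.36°
- ∠CRP = 77.28°
- ∠CUP = 87.8°
- ∠PAU = 76.64°
- ∠PCR = 57.72°
- ∠PCU = 32.2°
- ∠SUV = 143.42°
- ∠SVU = 6.58°
After 3 steps:
- ∠AWP = 55.95°
- ∠CSU = 68.96°
- ∠PAW = 94.05°
- ∠SCU = 21.04°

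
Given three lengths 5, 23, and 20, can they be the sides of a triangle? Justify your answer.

Sort the sides: 5, 20, 23.
It suffices to check that the sum of the two smallest exceeds the largest:
5 + 20 = 25 > 23. ✓
Yes, a valid triangle can be formed.

Yes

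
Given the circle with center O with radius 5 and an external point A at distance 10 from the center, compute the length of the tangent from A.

tangent = √(d² - r²) = √(10² - 5²) = √(100 - 25) = √75 = 5*sqrt(3)

5*sqrt(3)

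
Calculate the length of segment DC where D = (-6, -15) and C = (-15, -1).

d = sqrt((-15 - -6)^2 + (-1 - -15)^2)
d = sqrt(-9^2 + 14^2)
d = sqrt(81 + 196)
d = sqrt(277)

sqrt(277)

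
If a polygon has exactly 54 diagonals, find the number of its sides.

Using d = n(n - 3)/2, we solve 54 = n(n - 3)/2.
So n(n - 3) = 108.
Testing n = 12: 12 * 9 = 108 = 108. Correct.
The polygon has 12 sides.

12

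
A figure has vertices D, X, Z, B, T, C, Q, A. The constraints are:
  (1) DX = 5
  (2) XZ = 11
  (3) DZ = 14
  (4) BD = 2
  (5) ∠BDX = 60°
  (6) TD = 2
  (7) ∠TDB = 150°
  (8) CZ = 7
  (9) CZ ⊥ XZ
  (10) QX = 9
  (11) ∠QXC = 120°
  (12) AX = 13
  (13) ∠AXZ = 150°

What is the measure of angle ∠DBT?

Step 1: By the law of cosines on triangle BDT: BT² = 2² + 2² − 2·2·2·cos(150°) = 14.93, so BT ≈ 3.86.
Step 2: By the inverse law of cosines on triangle DBT: cos(∠DBT) = (2² + 3.86² − 2²) / (2·2·3.86) = 14.93/15.45 = 0.9659, so ∠DBT = 15°.

Therefore, the measure of angle ∠DBT = 15°.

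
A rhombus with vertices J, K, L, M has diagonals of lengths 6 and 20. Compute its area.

Area of a rhombus = (d1 * d2) / 2
Area = (6 * 20) / 2
Area = 120 / 2
Area = 60

60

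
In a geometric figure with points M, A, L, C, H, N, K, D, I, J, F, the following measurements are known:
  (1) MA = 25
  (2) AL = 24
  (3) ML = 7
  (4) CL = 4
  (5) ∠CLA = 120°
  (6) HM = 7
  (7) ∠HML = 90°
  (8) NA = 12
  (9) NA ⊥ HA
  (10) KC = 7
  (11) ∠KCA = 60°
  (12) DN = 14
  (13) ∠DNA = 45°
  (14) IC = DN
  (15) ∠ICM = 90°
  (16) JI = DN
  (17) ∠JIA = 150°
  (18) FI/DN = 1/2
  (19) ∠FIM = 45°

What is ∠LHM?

Step 1: By the law of cosines on triangle HML: HL² = 7² + 7² − 2·7·7·cos(90°) = 98, so HL = 7·√2.
Step 2: By the inverse law of cosines on triangle LHM: cos(∠LHM) = ((7·√2)² + 7² − 7²) / (2·7·√2·7) = 98/138.59 = 0.7071, so ∠LHM = 45°.

Therefore, the measure of angle ∠LHM = 45°.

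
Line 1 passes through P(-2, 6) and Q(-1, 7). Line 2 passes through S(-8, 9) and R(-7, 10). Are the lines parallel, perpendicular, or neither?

Slope of line 1: m1 = (7 - 6)/(-1 - -2) = 1/1 = 1
Slope of line 2: m2 = (10 - 9)/(-7 - -8) = 1/1 = 1
Two lines are parallel if and only if they have equal slopes (or both are vertical).
Here m1 = m2 = 1, confirming the lines are parallel.

Parallel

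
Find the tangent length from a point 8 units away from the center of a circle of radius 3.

tangent = √(d² - r²) = √(8² - 3²) = √(64 - 9) = √55 = sqrt(55)

sqrt(55)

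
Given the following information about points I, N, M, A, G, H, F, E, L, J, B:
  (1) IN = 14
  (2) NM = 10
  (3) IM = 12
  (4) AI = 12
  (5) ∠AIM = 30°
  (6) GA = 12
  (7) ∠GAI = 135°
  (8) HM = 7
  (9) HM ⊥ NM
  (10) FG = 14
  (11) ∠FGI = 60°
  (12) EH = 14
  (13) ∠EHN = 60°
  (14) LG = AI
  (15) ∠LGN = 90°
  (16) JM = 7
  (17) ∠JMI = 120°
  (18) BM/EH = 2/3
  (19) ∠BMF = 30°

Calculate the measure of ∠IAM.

Step 1: By the law of cosines on triangle AIM: AM² = 12² + 12² − 2·12·12·cos(30°) = 38.58, so AM ≈ 6.21.
Step 2: By the inverse law of cosines on triangle IAM: cos(∠IAM) = (12² + 6.21² − 12²) / (2·12·6.21) = 38.58/149.08 = 0.2588, so ∠IAM = 75°.

Therefore, the measure of angle ∠IAM = 75°.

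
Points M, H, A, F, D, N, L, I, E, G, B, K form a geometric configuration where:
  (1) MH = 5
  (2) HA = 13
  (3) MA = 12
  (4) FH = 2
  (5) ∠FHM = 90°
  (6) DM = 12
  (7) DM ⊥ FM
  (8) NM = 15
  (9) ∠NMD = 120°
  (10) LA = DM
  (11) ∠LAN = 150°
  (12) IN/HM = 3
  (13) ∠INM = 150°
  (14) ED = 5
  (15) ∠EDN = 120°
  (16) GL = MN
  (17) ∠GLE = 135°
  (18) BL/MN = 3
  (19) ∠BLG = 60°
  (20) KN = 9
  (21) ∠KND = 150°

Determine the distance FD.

Step 1: By the law of cosines on triangle FHM: FM² = 2² + 5² − 2·2·5·cos(90°) = 29, so FM = √29.
Step 2: By the law of cosines on triangle FMD: FD² = √29² + 12² − 2·√29·12·cos(90°) = 173, so FD = √173.

Therefore, the length of FD = √173.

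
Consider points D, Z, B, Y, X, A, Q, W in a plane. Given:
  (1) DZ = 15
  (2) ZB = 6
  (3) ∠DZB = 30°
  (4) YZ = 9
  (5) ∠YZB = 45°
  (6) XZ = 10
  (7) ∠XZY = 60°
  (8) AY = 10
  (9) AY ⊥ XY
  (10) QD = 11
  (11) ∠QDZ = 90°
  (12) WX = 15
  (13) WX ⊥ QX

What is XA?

Step 1: By the law of cosines on triangle XZY: XY² = 10² + 9² − 2·10·9·cos(60°) = 91, so XY = √91.
Step 2: By the law of cosines on triangle XYA: XA² = √91² + 10² − 2·√91·10·cos(90°) = 191, so XA = √191.

Therefore, the length of XA = √191.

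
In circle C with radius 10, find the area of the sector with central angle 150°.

Sector area = π(10²)(5/12) = 125*pi/3

125*pi/3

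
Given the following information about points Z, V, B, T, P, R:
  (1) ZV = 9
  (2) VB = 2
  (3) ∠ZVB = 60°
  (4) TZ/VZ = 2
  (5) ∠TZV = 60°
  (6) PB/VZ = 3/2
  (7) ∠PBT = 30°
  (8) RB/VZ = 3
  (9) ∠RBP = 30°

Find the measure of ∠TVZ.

From the given relations: TZ = 2·VZ = 2·9 = 18.
Step 1: By the law of cosines on triangle VZT: VT² = 9² + 18² − 2·9·18·cos(60°) = 243, so VT = 9·√3.
Step 2: By the inverse law of cosines on triangle TVZ: cos(∠TVZ) = ((9·√3)² + 9² − 18²) / (2·9·√3·9) = 0/280.59 = 0, so ∠TVZ = 90°.

Therefore, the measure of angle ∠TVZ = 90°.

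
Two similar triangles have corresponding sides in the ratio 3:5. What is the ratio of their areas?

Area ratio = (side ratio)^2 = (3/5)^2 = 9:25.

9:25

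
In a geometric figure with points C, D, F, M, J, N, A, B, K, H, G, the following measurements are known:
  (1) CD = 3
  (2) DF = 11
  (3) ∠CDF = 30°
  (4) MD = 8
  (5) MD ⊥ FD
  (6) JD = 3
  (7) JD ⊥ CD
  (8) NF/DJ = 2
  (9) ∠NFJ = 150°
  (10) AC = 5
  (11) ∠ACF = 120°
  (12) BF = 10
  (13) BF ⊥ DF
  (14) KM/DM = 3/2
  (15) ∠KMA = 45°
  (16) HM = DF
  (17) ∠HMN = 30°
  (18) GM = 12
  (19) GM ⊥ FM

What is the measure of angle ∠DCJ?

Step 1: By the law of cosines on triangle CDJ: CJ² = 3² + 3² − 2·3·3·cos(90°) = 18, so CJ = 3·√2.
Step 2: By the inverse law of cosines on triangle DCJ: cos(∠DCJ) = (3² + (3·√2)² − 3²) / (2·3·3·√2) = 18/25.46 = 0.7071, so ∠DCJ = 45°.

Therefore, the measure of angle ∠DCJ = 45°.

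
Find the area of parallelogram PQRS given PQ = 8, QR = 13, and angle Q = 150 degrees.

Area = a * b * sin(theta)
Area = 8 * 13 * sin(150 degrees)
Area = 104 * 1/2
Area = 52

52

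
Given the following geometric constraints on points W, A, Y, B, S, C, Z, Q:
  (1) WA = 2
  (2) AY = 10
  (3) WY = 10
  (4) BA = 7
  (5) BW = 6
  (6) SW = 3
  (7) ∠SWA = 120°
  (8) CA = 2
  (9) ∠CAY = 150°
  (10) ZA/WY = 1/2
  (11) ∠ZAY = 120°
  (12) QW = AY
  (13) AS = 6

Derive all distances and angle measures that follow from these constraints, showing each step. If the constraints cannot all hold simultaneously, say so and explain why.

These constraints are not satisfiable: by the triangle inequality in triangle WAS, (1) WA = 2 and (6) SW = 3 force AS ≤ 2 + 3 = 5, but (13) says AS = 6. No planar figure meets all of them, so nothing further can be derived.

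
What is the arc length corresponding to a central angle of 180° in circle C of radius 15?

The full circumference is 2πr = 2π(15) = 30*pi.
The arc spans 180° out of 360°, which is a fraction of 1/2.
Arc length = 30*pi × 1/2 = 15*pi.

15*pi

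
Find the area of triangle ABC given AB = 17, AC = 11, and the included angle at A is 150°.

Area = (1/2)(17)(11) sin(150°) = (1/2)(17)(11)(1/2) = 187/4

187/4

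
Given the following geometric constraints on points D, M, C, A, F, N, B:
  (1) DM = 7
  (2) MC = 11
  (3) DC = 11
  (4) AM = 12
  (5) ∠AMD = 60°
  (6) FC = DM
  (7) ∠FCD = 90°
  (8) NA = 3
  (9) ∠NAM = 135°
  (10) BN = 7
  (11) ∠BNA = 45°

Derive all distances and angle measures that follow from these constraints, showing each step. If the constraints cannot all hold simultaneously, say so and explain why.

The constraints are consistent.

From the given relations:
  FC = DM = 7

Step 1: From DM = 7, MA = 12, and ∠DMA = 60°, by the law of cosines:
  DA² = DM² + MA² - 2·DM·MA·cos(60°) = 49 + 144 - 84 = 109
  DA = √109

Step 2: From DC = 11, CF = 7, and ∠DCF = 90°, by the law of cosines:
  DF² = DC² + CF² - 2·DC·CF·cos(90°) = 121 + 49 - 0 = 170
  DF = √170

Step 3: From MA = 12, AN = 3, and ∠MAN = 135°, by the law of cosines:
  MN² = MA² + AN² - 2·MA·AN·cos(135°) = 144 + 9 + 50.91 = 203.9
  MN ≈ 14.28

Step 4: From AN = 3, NB = 7, and ∠ANB = 45°, by the law of cosines:
  AB² = AN² + NB² - 2·AN·NB·cos(45°) = 9 + 49 - 29.7 = 28.3
  AB ≈ 5.32

Step 5: From DC = 11, DM = 7, CM = 11, by the inverse law of cosines:
  cos(∠CDM) = (DC² + DM² - CM²) / (2·DC·DM)
  ∠CDM = 71.45°

Step 6: From MC = 11, MD = 7, CD = 11, by the inverse law of cosines:
  cos(∠CMD) = (MC² + MD² - CD²) / (2·MC·MD)
  ∠CMD = 71.45°

Step 7: From CD = 11, CM = 11, DM = 7, by the inverse law of cosines:
  cos(∠DCM) = (CD² + CM² - DM²) / (2·CD·CM)
  ∠DCM = 37.11°

Step 8: From DA = √109, DM = 7, AM = 12, by the inverse law of cosines:
  cos(∠ADM) = (DA² + DM² - AM²) / (2·DA·DM)
  ∠ADM = 84.5°

Step 9: From DC = 11, DF = √170, CF = 7, by the inverse law of cosines:
  cos(∠CDF) = (DC² + DF² - CF²) / (2·DC·DF)
  ∠CDF = 32.47°

Step 10: From MA = 12, MN = 14.28, AN = 3, by the inverse law of cosines:
  cos(∠AMN) = (MA² + MN² - AN²) / (2·MA·MN)
  ∠AMN = 8.54°

Step 11: From AB = 5.32, AN = 3, BN = 7, by the inverse law of cosines:
  cos(∠BAN) = (AB² + AN² - BN²) / (2·AB·AN)
  ∠BAN = 111.5°

Step 12: From AD = √109, AM = 12, DM = 7, by the inverse law of cosines:
  cos(∠DAM) = (AD² + AM² - DM²) / (2·AD·AM)
  ∠DAM = 35.5°

Step 13: From FC = 7, FD = √170, CD = 11, by the inverse law of cosines:
  cos(∠CFD) = (FC² + FD² - CD²) / (2·FC·FD)
  ∠CFD = 57.53°

Step 14: From NA = 3, NM = 14.28, AM = 12, by the inverse law of cosines:
  cos(∠ANM) = (NA² + NM² - AM²) / (2·NA·NM)
  ∠ANM = 36.46°

Step 15: From BA = 5.32, BN = 7, AN = 3, by the inverse law of cosines:
  cos(∠ABN) = (BA² + BN² - AN²) / (2·BA·BN)
  ∠ABN = 23.5°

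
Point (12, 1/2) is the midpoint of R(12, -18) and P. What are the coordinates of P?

Using the midpoint formula: M = ((x1 + x2)/2, (y1 + y2)/2)
We know M = (12, 1/2) and R = (12, -18)
For x: 12 = (12 + x2)/2, so x2 = 2*12 - 12 = 12
For y: 1/2 = (-18 + y2)/2, so y2 = 2*1/2 - -18 = 19
P = (12, 19)

(12, 19)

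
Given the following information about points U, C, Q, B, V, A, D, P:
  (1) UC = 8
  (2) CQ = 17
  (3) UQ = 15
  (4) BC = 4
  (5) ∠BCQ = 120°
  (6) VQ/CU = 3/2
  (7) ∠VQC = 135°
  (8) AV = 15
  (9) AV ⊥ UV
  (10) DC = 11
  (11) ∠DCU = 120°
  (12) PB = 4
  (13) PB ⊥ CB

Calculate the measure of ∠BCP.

Step 1: By the law of cosines on triangle CBP: CP² = 4² + 4² − 2·4·4·cos(90°) = 32, so CP = 4·√2.
Step 2: By the inverse law of cosines on triangle BCP: cos(∠BCP) = (4² + (4·√2)² − 4²) / (2·4·4·√2) = 32/45.25 = 0.7071, so ∠BCP = 45°.

Therefore, the measure of angle ∠BCP = 45°.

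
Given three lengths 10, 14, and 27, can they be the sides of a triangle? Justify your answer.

No.
The triangle inequality is violated: 10 + 14 = 24 ≤ 27.
These lengths cannot form a triangle.

No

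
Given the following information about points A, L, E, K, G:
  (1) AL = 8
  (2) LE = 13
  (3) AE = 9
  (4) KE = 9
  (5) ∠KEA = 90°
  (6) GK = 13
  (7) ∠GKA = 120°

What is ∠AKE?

Step 1: By the law of cosines on triangle KEA: KA² = 9² + 9² − 2·9·9·cos(90°) = 162, so KA = 9·√2.
Step 2: By the inverse law of cosines on triangle AKE: cos(∠AKE) = ((9·√2)² + 9² − 9²) / (2·9·√2·9) = 162/229.1 = 0.7071, so ∠AKE = 45°.

Therefore, the measure of angle ∠AKE = 45°.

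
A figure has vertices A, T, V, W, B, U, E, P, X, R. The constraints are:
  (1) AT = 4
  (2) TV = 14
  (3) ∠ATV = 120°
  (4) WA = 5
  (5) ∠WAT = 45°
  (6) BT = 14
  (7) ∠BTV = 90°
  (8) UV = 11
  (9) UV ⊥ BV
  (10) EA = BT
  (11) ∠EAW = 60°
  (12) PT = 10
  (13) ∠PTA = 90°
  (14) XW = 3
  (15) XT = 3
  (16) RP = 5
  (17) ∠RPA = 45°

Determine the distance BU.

Step 1: By the law of cosines on triangle BTV: BV² = 14² + 14² − 2·14·14·cos(90°) = 392, so BV = 14·√2.
Step 2: By the law of cosines on triangle BVU: BU² = (14·√2)² + 11² − 2·14·√2·11·cos(90°) = 513, so BU = 3·√57.

Therefore, the length of BU = 3·√57.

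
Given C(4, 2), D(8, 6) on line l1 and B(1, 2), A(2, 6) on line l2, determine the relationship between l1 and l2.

Slope of line 1: m1 = (6 - 2)/(8 - 4) = 4/4 = 1
Slope of line 2: m2 = (6 - 2)/(2 - 1) = 4/1 = 4
m1 != m2 (1 != 4), so not parallel.
m1 * m2 = (1) * (4) = 4 != -1, so not perpendicular.
The lines are neither parallel nor perpendicular.

Neither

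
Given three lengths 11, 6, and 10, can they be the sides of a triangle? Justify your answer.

Check all three triangle inequalities:
11 + 6 = 17 > 10 ✓
11 + 10 = 21 > 6 ✓
6 + 10 = 16 > 11 ✓
All conditions hold, so these sides form a valid triangle.

Yes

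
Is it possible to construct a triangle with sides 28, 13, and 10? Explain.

No.
The triangle inequality is violated: 13 + 10 = 23 ≤ 28.
These lengths cannot form a triangle.

No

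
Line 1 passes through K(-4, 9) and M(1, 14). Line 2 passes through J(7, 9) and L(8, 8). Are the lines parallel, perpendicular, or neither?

Slope of line 1: m1 = (14 - 9)/(1 - -4) = 5/5 = 1
Slope of line 2: m2 = (8 - 9)/(8 - 7) = -1/1 = -1
m1 * m2 = -1, so perpendicular.

Perpendicular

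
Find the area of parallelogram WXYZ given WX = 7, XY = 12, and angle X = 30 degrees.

Area = a * b * sin(theta)
Area = 7 * 12 * sin(30 degrees)
Area = 84 * 1/2
Area = 42

42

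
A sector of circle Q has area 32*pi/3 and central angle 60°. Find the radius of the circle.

Sector area A = πr² × θ/360, so r² = 360A / (πθ).
r² = 360 × 32*pi/3 / (π × 60)
r² = 64
r = 8

8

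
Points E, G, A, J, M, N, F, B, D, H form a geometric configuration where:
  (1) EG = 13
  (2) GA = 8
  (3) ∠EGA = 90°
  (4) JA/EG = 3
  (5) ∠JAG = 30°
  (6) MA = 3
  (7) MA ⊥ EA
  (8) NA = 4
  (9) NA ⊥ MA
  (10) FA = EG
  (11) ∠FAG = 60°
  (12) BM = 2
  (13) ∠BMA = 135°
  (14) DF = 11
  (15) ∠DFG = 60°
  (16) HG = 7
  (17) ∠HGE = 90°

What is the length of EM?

Step 1: By the law of cosines on triangle EGA: EA² = 13² + 8² − 2·13·8·cos(90°) = 233, so EA ≈ 15.26.
Step 2: By the law of cosines on triangle EAM: EM² = 15.26² + 3² − 2·15.26·3·cos(90°) = 242, so EM = 11·√2.

Therefore, the length of EM = 11·√2.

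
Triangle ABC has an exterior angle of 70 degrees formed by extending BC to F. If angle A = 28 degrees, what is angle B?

By the exterior angle theorem: exterior angle = sum of remote interior angles.
70 = 28 + angle B
angle B = 70 - 28 = 42 degrees

42 degrees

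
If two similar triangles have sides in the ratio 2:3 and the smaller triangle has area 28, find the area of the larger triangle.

For similar figures, the area ratio equals the square of the side ratio.
Side ratio (the smaller triangle to the larger triangle) = 2:3, so area ratio = 2^2:3^2 = 4:9.
If the area of the smaller triangle is 28, then the area of the larger triangle = 28 * (9/4) = 63.

63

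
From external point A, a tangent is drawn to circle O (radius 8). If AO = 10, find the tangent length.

The tangent, radius, and line from the external point to the center form a right triangle.
The right angle is where the tangent meets the radius.
By the Pythagorean theorem: tangent² + 8² = 10²
tangent² = 100 - 64 = 36
tangent = 6

6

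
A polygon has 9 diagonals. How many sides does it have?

Using d = n(n - 3)/2, we solve 9 = n(n - 3)/2.
So n(n - 3) = 18.
Testing n = 6: 6 * 3 = 18 = 18. Correct.
The polygon has 6 sides.

6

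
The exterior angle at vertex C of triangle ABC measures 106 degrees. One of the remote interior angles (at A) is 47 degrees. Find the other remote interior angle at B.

angle B = 106 - 47 = 59 degrees (exterior angle theorem).

59 degrees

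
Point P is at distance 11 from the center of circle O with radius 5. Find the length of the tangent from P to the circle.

tangent = √(d² - r²) = √(11² - 5²) = √(121 - 25) = √96 = 4*sqrt(6)

4*sqrt(6)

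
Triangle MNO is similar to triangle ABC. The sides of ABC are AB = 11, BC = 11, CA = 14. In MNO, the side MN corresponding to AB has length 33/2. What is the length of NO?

Similar triangles have proportional sides. Setting up the proportion:
MN / AB = NO / BC
33/2 / 11 = NO / 11
NO = 11 * 33/2 / 11 = 33/2.

33/2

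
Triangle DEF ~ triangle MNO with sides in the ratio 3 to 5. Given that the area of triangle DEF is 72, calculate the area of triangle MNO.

The ratio of areas of similar triangles = (side ratio)^2.
Side ratio = 3:5, so area ratio = 9:25.
Area of MNO / Area of DEF = 25/9
Area of MNO = 72 * 25/9 = 200

200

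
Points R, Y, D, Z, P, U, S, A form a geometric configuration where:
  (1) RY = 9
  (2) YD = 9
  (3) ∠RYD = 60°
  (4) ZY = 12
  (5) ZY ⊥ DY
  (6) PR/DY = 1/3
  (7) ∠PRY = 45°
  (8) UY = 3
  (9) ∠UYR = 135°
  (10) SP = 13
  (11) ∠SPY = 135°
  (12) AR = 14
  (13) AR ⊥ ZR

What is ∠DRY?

Step 1: By the law of cosines on triangle RYD: RD² = 9² + 9² − 2·9·9·cos(60°) = 81, so RD = 9.
Step 2: By the inverse law of cosines on triangle DRY: cos(∠DRY) = (9² + 9² − 9²) / (2·9·9) = 81/162 = 0.5, so ∠DRY = 60°.

Therefore, the measure of angle ∠DRY = 60°.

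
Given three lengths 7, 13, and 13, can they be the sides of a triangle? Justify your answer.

Sort the sides: 7, 13, 13.
It suffices to check that the sum of the two smallest exceeds the largest:
7 + 13 = 20 > 13. ✓
Yes, a valid triangle can be formed.

Yes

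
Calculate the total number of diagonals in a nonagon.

Each of the 9 vertices connects to 6 non-adjacent vertices via diagonals.
Total connections = 9 × 6 = 54, but each diagonal is counted twice.
Number of diagonals = 54 / 2 = 27.

27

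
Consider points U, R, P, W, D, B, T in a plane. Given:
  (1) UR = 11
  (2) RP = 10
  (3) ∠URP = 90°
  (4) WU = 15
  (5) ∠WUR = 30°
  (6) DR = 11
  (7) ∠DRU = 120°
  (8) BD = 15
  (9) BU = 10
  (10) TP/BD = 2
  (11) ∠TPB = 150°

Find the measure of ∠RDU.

Step 1: By the law of cosines on triangle DRU: DU² = 11² + 11² − 2·11·11·cos(120°) = 363, so DU = 11·√3.
Step 2: By the inverse law of cosines on triangle RDU: cos(∠RDU) = (11² + (11·√3)² − 11²) / (2·11·11·√3) = 363/419.16 = 0.866, so ∠RDU = 30°.

Therefore, the measure of angle ∠RDU = 30°.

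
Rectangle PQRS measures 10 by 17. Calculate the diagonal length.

Using the Pythagorean theorem:
d² = 10² + 17² = 100 + 289 = 389
d = sqrt(389)

sqrt(389)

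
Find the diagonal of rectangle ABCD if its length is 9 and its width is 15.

A rectangle's diagonal splits it into two right triangles, with the diagonal as the hypotenuse.
By the Pythagorean theorem, d^2 = 9^2 + 15^2 = 306.
Therefore d = sqrt(306) = 3*sqrt(34).

3*sqrt(34)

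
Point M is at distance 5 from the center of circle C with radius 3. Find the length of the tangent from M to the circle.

tangent = √(d² - r²) = √(5² - 3²) = √(25 - 9) = √16 = 4

4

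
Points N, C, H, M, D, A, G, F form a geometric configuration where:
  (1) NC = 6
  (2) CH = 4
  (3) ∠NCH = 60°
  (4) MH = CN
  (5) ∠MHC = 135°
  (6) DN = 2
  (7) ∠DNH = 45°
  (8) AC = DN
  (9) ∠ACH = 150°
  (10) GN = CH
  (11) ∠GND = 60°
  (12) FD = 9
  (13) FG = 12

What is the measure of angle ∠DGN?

From the given relations: GN = CH = 4.
Step 1: By the law of cosines on triangle GND: GD² = 4² + 2² − 2·4·2·cos(60°) = 12, so GD = 2·√3.
Step 2: By the inverse law of cosines on triangle DGN: cos(∠DGN) = ((2·√3)² + 4² − 2²) / (2·2·√3·4) = 24/27.71 = 0.866, so ∠DGN = 30°.

Therefore, the measure of angle ∠DGN = 30°.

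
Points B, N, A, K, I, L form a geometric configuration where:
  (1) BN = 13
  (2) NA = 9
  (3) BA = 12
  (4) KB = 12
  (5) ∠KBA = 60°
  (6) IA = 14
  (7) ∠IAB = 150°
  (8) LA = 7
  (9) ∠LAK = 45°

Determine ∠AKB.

Step 1: By the law of cosines on triangle KBA: KA² = 12² + 12² − 2·12·12·cos(60°) = 144, so KA = 12.
Step 2: By the inverse law of cosines on triangle AKB: cos(∠AKB) = (12² + 12² − 12²) / (2·12·12) = 144/288 = 0.5, so ∠AKB = 60°.

Therefore, the measure of angle ∠AKB = 60°.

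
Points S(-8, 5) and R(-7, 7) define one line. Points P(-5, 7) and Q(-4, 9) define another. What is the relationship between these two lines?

Slope of line 1: m1 = (7 - 5)/(-7 - -8) = 2/1 = 2
Slope of line 2: m2 = (9 - 7)/(-4 - -5) = 2/1 = 2
Two lines are parallel if and only if they have equal slopes (or both are vertical).
Here m1 = m2 = 2, confirming the lines are parallel.

Parallel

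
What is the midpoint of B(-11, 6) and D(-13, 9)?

M = ((x₁ + x₂)/2, (y₁ + y₂)/2)
= ((-11 + -13)/2, (6 + 9)/2)
= (-24/2, 15/2) = (-12, 15/2)

(-12, 15/2)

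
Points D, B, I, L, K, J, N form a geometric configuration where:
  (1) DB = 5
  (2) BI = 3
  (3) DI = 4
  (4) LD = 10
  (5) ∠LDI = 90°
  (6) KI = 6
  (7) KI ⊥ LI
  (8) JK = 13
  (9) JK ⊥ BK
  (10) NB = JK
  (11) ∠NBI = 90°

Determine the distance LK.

Step 1: By the law of cosines on triangle LDI: LI² = 10² + 4² − 2·10·4·cos(90°) = 116, so LI = 2·√29.
Step 2: By the law of cosines on triangle LIK: LK² = (2·√29)² + 6² − 2·2·√29·6·cos(90°) = 152, so LK = 2·√38.

Therefore, the length of LK = 2·√38.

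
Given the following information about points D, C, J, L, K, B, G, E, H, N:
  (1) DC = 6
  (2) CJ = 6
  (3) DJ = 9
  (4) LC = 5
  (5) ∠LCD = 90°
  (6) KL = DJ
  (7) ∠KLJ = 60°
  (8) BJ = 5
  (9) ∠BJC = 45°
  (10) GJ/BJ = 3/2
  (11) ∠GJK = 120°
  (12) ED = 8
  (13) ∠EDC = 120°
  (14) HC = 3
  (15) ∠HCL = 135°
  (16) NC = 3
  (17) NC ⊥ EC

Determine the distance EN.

Step 1: By the law of cosines on triangle EDC: EC² = 8² + 6² − 2·8·6·cos(120°) = 148, so EC = 2·√37.
Step 2: By the law of cosines on triangle ECN: EN² = (2·√37)² + 3² − 2·2·√37·3·cos(90°) = 157, so EN = √157.

Therefore, the length of EN = √157.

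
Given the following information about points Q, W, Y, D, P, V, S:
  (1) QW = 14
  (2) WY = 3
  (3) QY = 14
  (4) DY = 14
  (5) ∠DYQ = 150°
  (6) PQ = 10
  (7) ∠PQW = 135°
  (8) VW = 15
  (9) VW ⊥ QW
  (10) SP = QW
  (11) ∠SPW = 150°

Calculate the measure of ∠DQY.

Step 1: By the law of cosines on triangle QYD: QD² = 14² + 14² − 2·14·14·cos(150°) = 731.48, so QD ≈ 27.05.
Step 2: By the inverse law of cosines on triangle DQY: cos(∠DQY) = (27.05² + 14² − 14²) / (2·27.05·14) = 731.48/757.29 = 0.9659, so ∠DQY = 15°.

Therefore, the measure of angle ∠DQY = 15°.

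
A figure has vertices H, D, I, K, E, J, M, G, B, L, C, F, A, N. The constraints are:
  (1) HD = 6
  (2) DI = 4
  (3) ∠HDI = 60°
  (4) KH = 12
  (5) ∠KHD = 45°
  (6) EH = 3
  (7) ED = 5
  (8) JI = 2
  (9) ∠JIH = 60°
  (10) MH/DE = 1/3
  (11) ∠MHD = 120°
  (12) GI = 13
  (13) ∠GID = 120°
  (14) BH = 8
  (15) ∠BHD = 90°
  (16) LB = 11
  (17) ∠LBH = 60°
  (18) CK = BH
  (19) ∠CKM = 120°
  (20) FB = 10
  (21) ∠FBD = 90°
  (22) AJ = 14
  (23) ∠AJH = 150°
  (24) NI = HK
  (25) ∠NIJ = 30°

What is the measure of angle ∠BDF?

Step 1: By the law of cosines on triangle DHB: DB² = 6² + 8² − 2·6·8·cos(90°) = 100, so DB = 10.
Step 2: By the law of cosines on triangle DBF: DF² = 10² + 10² − 2·10·10·cos(90°) = 200, so DF = 10·√2.
Step 3: By the inverse law of cosines on triangle BDF: cos(∠BDF) = (10² + (10·√2)² − 10²) / (2·10·10·√2) = 200/282.84 = 0.7071, so ∠BDF = 45°.

Therefore, the measure of angle ∠BDF = 45°.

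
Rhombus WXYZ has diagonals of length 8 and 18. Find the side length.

The diagonals of a rhombus bisect each other at right angles.
Half-diagonals: 8/2 = 4 and 18/2 = 9
side = sqrt(4^2 + 9^2)
side = sqrt(16 + 81)
side = sqrt(97)

sqrt(97)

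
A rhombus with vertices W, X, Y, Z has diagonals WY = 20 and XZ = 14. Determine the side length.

Half-diagonals are 10 and 7. side = sqrt(10^2 + 7^2) = sqrt(149)

sqrt(149)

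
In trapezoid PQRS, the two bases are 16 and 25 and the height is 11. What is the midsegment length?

The midsegment (median) of a trapezoid connects the midpoints of the non-parallel sides.
Its length is the average of the two bases: (16 + 25) / 2 = 41/2.

41/2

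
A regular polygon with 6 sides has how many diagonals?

Each of the 6 vertices connects to 3 non-adjacent vertices via diagonals.
Total connections = 6 × 3 = 18, but each diagonal is counted twice.
Number of diagonals = 18 / 2 = 9.

9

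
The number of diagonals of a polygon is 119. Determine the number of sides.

Using d = n(n - 3)/2, we solve 119 = n(n - 3)/2.
So n(n - 3) = 238.
Testing n = 17: 17 * 14 = 238 = 238. Correct.
The polygon has 17 sides.

17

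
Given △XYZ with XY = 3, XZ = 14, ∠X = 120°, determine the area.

Area = (1/2)(3)(14) sin(120°) = (1/2)(3)(14)(sqrt(3)/2) = 21*sqrt(3)/2

21*sqrt(3)/2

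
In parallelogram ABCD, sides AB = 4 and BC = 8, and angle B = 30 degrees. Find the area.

Area = 4 * 8 * sin(30°) = 32 * 1/2 = 16

16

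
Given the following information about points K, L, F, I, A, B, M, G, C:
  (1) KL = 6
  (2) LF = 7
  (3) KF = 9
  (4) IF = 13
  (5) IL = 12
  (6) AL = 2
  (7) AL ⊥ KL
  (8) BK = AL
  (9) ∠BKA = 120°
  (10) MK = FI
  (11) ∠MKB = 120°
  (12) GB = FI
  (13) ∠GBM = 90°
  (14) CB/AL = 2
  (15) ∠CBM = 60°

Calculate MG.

From the given relations: BK = AL = 2; MK = FI = 13; GB = FI = 13.
Step 1: By the law of cosines on triangle BKM: BM² = 2² + 13² − 2·2·13·cos(120°) = 199, so BM = √199.
Step 2: By the law of cosines on triangle MBG: MG² = √199² + 13² − 2·√199·13·cos(90°) = 368, so MG = 4·√23.

Therefore, the length of MG = 4·√23.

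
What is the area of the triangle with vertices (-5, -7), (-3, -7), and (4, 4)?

Using the Shoelace formula for a triangle:
Area = (1/2)|x0(y1 - y2) + x1(y2 - y0) + x2(y0 - y1)|
Area = (1/2)|-5(-7 - 4) + -3(4 - -7) + 4(-7 - -7)|
Area = (1/2)|55 + -33 + 0|
Area = (1/2)|22|
Area = (1/2)(22)
Area = 11

11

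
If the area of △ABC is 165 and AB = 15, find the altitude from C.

Rearranging the area formula Area = (1/2) * base * height:
height = 2 * Area / base = 2 * 165 / 15 = 22.

22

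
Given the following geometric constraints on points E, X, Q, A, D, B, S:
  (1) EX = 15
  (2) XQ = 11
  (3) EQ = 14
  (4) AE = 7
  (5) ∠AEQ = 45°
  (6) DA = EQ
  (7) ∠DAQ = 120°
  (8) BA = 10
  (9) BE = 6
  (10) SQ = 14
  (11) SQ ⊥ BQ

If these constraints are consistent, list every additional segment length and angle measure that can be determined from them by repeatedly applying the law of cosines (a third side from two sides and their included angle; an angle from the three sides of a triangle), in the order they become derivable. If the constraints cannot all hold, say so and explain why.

The constraints are consistent. Derivable facts, in order:
After 1 step:
- QA ≈ 10.32
- ∠ABE = 43.53°
- ∠AEB = 100.29°
- ∠BAE = 36.18°
- ∠EQX = 72.62°
- ∠EXQ = 62.96°
- ∠QEX = 44.42°
After 2 steps:
- QD ≈ 21.14
- ∠AQE = 28.68°
- ∠EAQ = 106.32°
After 3 steps:
- ∠ADQ = 25°
- ∠AQD = 35°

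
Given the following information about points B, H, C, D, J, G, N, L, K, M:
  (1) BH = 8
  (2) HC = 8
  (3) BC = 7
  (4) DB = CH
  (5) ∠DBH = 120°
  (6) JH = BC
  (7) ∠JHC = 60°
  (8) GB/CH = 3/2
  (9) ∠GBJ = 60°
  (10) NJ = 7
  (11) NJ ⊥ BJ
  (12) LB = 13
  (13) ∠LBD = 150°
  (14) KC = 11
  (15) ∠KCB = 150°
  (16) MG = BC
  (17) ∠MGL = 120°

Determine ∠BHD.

From the given relations: DB = CH = 8.
Step 1: By the law of cosines on triangle HBD: HD² = 8² + 8² − 2·8·8·cos(120°) = 192, so HD = 8·√3.
Step 2: By the inverse law of cosines on triangle BHD: cos(∠BHD) = (8² + (8·√3)² − 8²) / (2·8·8·√3) = 192/221.7 = 0.866, so ∠BHD = 30°.

Therefore, the measure of angle ∠BHD = 30°.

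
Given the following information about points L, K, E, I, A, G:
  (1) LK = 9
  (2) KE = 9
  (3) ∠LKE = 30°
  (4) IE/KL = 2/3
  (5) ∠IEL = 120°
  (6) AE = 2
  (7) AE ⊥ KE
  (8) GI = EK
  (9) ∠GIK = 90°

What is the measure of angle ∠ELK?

Step 1: By the law of cosines on triangle LKE: LE² = 9² + 9² − 2·9·9·cos(30°) = 21.7, so LE ≈ 4.66.
Step 2: By the inverse law of cosines on triangle ELK: cos(∠ELK) = (4.66² + 9² − 9²) / (2·4.66·9) = 21.7/83.86 = 0.2588, so ∠ELK = 75°.

Therefore, the measure of angle ∠ELK = 75°.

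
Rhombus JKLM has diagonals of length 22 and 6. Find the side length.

In a rhombus, the diagonals bisect each other perpendicularly, creating four congruent right triangles.
Each triangle has legs 11 (half of 22) and 3 (half of 6).
The hypotenuse of each right triangle is a side of the rhombus:
side = sqrt(11^2 + 3^2) = sqrt(130)

sqrt(130)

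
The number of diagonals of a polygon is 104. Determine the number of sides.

Using d = n(n - 3)/2, we solve 104 = n(n - 3)/2.
So n(n - 3) = 208.
Testing n = 16: 16 * 13 = 208 = 208. Correct.
The polygon has 16 sides.

16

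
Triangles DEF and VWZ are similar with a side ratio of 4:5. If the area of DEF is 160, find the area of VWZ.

For similar figures, the area ratio equals the square of the side ratio.
Side ratio (DEF to VWZ) = 4:5, so area ratio = 4^2:5^2 = 16:25.
If the area of DEF is 160, then the area of VWZ = 160 * (25/16) = 250.

250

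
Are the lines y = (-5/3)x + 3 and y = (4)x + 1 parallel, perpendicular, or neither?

Slope of line 1: m1 = -5/3
Slope of line 2: m2 = 4
m1 != m2 (-5/3 != 4), so not parallel.
m1 * m2 = (-5/3) * (4) = -20/3 != -1, so not perpendicular.
The lines are neither parallel nor perpendicular.

Neither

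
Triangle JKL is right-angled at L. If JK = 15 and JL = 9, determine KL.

Rearranging the Pythagorean theorem to solve for the unknown leg:
leg^2 = hypotenuse^2 - known_leg^2 = 225 - 81 = 144
leg = sqrt(144) = 12.

12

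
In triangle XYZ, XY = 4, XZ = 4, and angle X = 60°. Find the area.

When two sides and the included angle are known, the area formula is (1/2)ab sin(C).
The height from one side to the opposite vertex is 4 sin(60°) = 2*sqrt(3).
Area = (1/2) * 4 * 2*sqrt(3) = 4*sqrt(3).

4*sqrt(3)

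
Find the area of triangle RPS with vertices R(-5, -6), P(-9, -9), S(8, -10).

The Shoelace formula computes the area from vertex coordinates by summing cross products.
For vertices (-5,-6), (-9,-9), (8,-10):
Signed sum = -5*-9 - -9*-6 + -9*-10 - 8*-9 + 8*-6 - -5*-10
= -9 + 162 + -98 = 55
Area = (1/2)|55| = 55/2.

55/2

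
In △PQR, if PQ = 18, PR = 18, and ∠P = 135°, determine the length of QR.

By the law of cosines: QR^2 = PQ^2 + PR^2 - 2*PQ*PR*cos(P)
QR^2 = 18^2 + 18^2 - 2*18*18*cos(135°)
QR^2 = 324 + 324 - 648*(-sqrt(2)/2)
QR^2 = 324*sqrt(2) + 648
QR = 18*sqrt(sqrt(2) + 2)

18*sqrt(sqrt(2) + 2)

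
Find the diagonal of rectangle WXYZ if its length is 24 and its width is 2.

Using the Pythagorean theorem:
d² = 24² + 2² = 576 + 4 = 580
d = sqrt(580) = 2*sqrt(145)

2*sqrt(145)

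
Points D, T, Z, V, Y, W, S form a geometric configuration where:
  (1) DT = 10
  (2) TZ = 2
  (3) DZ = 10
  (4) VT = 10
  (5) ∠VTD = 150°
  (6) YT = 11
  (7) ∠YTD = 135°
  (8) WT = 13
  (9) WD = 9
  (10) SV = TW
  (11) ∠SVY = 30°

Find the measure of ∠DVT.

Step 1: By the law of cosines on triangle VTD: VD² = 10² + 10² − 2·10·10·cos(150°) = 373.21, so VD ≈ 19.32.
Step 2: By the inverse law of cosines on triangle DVT: cos(∠DVT) = (19.32² + 10² − 10²) / (2·19.32·10) = 373.21/386.37 = 0.9659, so ∠DVT = 15°.

Therefore, the measure of angle ∠DVT = 15°.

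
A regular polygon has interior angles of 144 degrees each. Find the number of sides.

Each interior angle of a regular n-gon is (n - 2) * 180 / n.
Setting this equal to 144:
(n - 2) * 180 / n = 144
Each exterior angle = 180 - 144 = 36 degrees.
Since exterior angles sum to 360: n = 360 / 36 = 10.

10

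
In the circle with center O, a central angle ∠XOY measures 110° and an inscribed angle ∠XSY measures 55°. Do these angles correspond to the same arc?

By the inscribed angle theorem, if both angles subtend the same arc, the inscribed angle must be half the central angle.
Half of 110° = 55°, which equals the given inscribed angle of 55°.
Therefore, yes, they correspond to the same arc.

Yes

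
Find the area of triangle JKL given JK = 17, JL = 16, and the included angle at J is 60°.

Area = (1/2)(17)(16) sin(60°) = (1/2)(17)(16)(sqrt(3)/2) = 68*sqrt(3)

68*sqrt(3)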